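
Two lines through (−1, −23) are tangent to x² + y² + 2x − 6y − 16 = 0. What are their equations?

Let a tangent through (−1, −23) have slope m. Its distance from (−1, 3) must equal √26:
[m·(0) − (26)]² = 26(m² + 1)
m² − 25 = 0, so m = 5 or m = −5.
Through (−1, −23) these give 5x − y = 18 and 5x + y = −28.

5x − y = 18 and 5x + y = −28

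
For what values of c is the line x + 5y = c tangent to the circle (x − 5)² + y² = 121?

c = 5 ± 11√26

Tangency holds when the distance from the centre (5, 0) to the line equals the radius 11:
|1·5 + 5·0 − c| / √26 = 11
|c − (5)| = 11√26.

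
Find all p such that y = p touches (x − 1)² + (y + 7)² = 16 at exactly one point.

p = −11 or p = −3

For a tangent, require d(centre, line) = r = 4.
|0·1 + 1·(−7) − p| / √1 = 4
|p − (−7)| = 4, so p = −3 or p = −11.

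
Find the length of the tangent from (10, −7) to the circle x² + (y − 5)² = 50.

Centre (0, 5), r² = 50. |PO|² = (10)² + (−12)² = 244.
The tangent meets the radius at right angles, so tangent² = |PO|² − r² = 244 − 50 = 194.

√194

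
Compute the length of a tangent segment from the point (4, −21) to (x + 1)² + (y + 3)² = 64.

With centre O = (−1, −3), |OP|² = 349 and r² = 64.
The tangent meets the radius at right angles, so tangent² = |PO|² − r² = 349 − 64 = 285.

√285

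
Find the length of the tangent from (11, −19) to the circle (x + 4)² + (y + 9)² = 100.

The centre is (−4, −9) and r = 10. The square of the distance from P to the centre is 225 + 100 = 325.
By the tangent–radius right angle, tangent length = √(|PO|² − r²) = √225 = 15.

15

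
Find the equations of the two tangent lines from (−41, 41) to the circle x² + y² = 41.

4x + 5y = 41 and 5x + 4y = −41

A line y − (41) = m(x − (−41)) is tangent when its distance from (0, 0) is √41:
[m·(41) − (−41)]² = 41(m² + 1)
20m² + 41m + 20 = 0, so m = −4/5 or m = −5/4.
Through (−41, 41) these give 4x + 5y = 41 and 5x + 4y = −41.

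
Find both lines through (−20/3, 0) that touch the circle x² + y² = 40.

3x − y = −20 and 3x + y = −20

A line y − (0) = m(x − (−20/3)) is tangent when its distance from (0, 0) is 2√10:
(20/3m − (0))² = 40(m² + 1)
m² − 9 = 0, so m = 3 or m = −3.
Through (−20/3, 0) these give 3x − y = −20 and 3x + y = −20.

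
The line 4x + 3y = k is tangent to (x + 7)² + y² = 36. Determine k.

Tangency holds when the distance from the centre (−7, 0) to the line equals the radius 6:
|4·(−7) + 3·0 − k| / √25 = 6
|k − (−28)| = 6·5, so k = 2 or k = −58.

k = −58 or k = 2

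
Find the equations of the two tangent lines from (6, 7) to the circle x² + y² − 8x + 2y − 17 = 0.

3x − 5y = −17 and 5x + 3y = 51

Let a tangent through (6, 7) have slope m. Its distance from (4, −1) must equal √34:
(−2m − (−8))² = 34(m² + 1)
15m² + 16m − 15 = 0, so m = 3/5 or m = −5/3.
With m = 3/5: 3x − 5y = −17. With m = −5/3: 5x + 3y = 51.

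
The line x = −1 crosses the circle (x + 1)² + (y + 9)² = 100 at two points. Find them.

(−1, −19) and (−1, 1)

The line gives x = −1. Substituting into the circle:
y² + 18y − 19 = 0
y = 1 or y = −19, giving (−1, 1) and (−1, −19).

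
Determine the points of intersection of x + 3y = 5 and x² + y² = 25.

From the line, y = (5 − x)/3. Substituting:
10x² − 10x − 200 = 0  ⟹  x² − x − 20 = 0
x = 5 or x = −4, giving (5, 0) and (−4, 3).

(−4, 3) and (5, 0)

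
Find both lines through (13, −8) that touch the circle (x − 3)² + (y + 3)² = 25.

4x + 3y = 28 and y = −8

Let a tangent through (13, −8) have slope m. Its distance from (3, −3) must equal 5:
(−10m − (5))² = 25(m² + 1)
3m² + 4m = 0, so m = −4/3 or m = 0.
With m = −4/3: 4x + 3y = 28. With m = 0: y = −8.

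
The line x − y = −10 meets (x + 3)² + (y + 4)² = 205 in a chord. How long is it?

17√2

Express y = x + 10 and substitute into the circle:
2x² + 34x = 0  ⟹  x² + 17x = 0
x = 0 or x = −17, giving (0, 10) and (−17, −7).
|(0, 10) − (−17, −7)| = √((17)² + (17)²) = 17√2.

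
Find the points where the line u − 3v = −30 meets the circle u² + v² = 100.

From the line, v = (30 + u)/3. Substituting:
10u² + 60u = 0  ⟹  u² + 6u = 0
u = 0 or u = −6, giving (0, 10) and (−6, 8).

(−6, 8) and (0, 10)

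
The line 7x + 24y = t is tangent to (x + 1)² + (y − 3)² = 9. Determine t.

For a tangent, require d(centre, line) = r = 3.
|7·(−1) + 24·3 − t| / √625 = 3
|t − (65)| = 3·25, so t = 140 or t = −10.

t = −10 or t = 140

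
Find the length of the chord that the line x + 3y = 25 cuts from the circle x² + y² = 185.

7√10

The distance from (0, 0) to the line is 25/√10, and r² = 185.
Half the chord is √(r² − d²) = √(245/2), so the full chord is 7√10.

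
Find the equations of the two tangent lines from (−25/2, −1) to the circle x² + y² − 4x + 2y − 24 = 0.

A line y − (−1) = m(x − (−25/2)) is tangent when its distance from (2, −1) is √29:
[m·(29/2) − (0)]² = 29(m² + 1)
25m² − 4 = 0, so m = −2/5 or m = 2/5.
With m = −2/5: 2x + 5y = −30. With m = 2/5: 2x − 5y = −20.

2x + 5y = −30 and 2x − 5y = −20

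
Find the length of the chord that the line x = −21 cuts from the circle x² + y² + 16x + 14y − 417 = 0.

38

Centre (−8, −7), r² = 530. Perpendicular distance d from centre to line = |13| / √1 = 13.
Half the chord is √(r² − d²) = √(361), so the full chord is 38.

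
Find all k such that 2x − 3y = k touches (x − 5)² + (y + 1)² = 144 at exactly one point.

The line touches the circle iff its distance from (5, −1) is 12:
|2·5 − 3·(−1) − k| / √13 = 12
|k − (13)| = 12√13.

k = 13 ± 12√13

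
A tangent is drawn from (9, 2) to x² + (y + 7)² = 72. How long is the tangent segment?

Centre (0, −7), r² = 72. |PO|² = (9)² + (9)² = 162.
Power of the point: PT² = |PO|² − r² = 90, so PT = 3√10.

3√10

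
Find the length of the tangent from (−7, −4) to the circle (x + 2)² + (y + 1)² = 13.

Centre (−2, −1), r² = 13. |PO|² = (−5)² + (−3)² = 34.
The tangent meets the radius at right angles, so tangent² = |PO|² − r² = 34 − 13 = 21.

√21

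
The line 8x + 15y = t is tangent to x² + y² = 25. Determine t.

For a tangent, require d(centre, line) = r = 5.
|8·0 + 15·0 − t| / √289 = 5
|t| = 5·17, so t = 85 or t = −85.

t = −85 or t = 85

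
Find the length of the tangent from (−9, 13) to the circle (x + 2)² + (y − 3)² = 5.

12

The centre is (−2, 3) and r = √5. The square of the distance from P to the centre is 49 + 100 = 149.
The tangent meets the radius at right angles, so tangent² = |PO|² − r² = 149 − 5 = 144.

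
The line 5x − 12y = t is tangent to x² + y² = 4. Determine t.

Tangency holds when the distance from the centre (0, 0) to the line equals the radius 2:
|5·0 − 12·0 − t| / √169 = 2
|t| = 2·13, so t = 26 or t = −26.

t = −26 or t = 26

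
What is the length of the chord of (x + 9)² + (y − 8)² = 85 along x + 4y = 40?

The distance from (−9, 8) to the line is 17/√17, and r² = 85.
Half the chord is √(r² − d²) = √(68), so the full chord is 4√17.

4√17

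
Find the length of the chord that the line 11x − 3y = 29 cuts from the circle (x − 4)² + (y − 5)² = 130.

2√130

The distance from (4, 5) to the line is 0/√130, and r² = 130.
Half the chord is √(r² − d²) = √(130), so the full chord is 2√130.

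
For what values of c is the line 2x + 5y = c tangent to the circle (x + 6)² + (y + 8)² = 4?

For a tangent, require d(centre, line) = r = 2.
|2·(−6) + 5·(−8) − c| / √29 = 2
|c − (−52)| = 2√29.

c = −52 ± 2√29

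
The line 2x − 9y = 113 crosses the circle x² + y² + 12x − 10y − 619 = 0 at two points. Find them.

Express y = (−113 + 2x)/9 and substitute into the circle:
85x² + 340x − 27200 = 0  ⟹  x² + 4x − 320 = 0
x = 16 or x = −20, giving (16, −9) and (−20, −17).

(−20, −17) and (16, −9)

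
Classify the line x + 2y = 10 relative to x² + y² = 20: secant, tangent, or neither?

Substituting the line into the circle gives 5x² − 20x + 20 = 0.
Discriminant = (−20)² − 4·5·(20) = 0.
A repeated root: the line is tangent.

tangent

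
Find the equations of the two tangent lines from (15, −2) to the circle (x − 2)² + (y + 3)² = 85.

A line y − (−2) = m(x − (15)) is tangent when its distance from (2, −3) is √85:
[m·(−13) − (−1)]² = 85(m² + 1)
42m² − 13m − 42 = 0, so m = −6/7 or m = 7/6.
Through (15, −2) these give 6x + 7y = 76 and 7x − 6y = 117.

6x + 7y = 76 and 7x − 6y = 117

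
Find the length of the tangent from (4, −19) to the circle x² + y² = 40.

With centre O = (0, 0), |OP|² = 377 and r² = 40.
The tangent meets the radius at right angles, so tangent² = |PO|² − r² = 377 − 40 = 337.

√337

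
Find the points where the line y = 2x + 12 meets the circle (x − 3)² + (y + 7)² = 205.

Express y = 2x + 12 and substitute into the circle:
5x² + 70x + 165 = 0  ⟹  x² + 14x + 33 = 0
x = −3 or x = −11, giving (−3, 6) and (−11, −10).

(−11, −10) and (−3, 6)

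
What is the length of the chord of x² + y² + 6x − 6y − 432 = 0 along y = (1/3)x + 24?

6√10

From the line, y = (72 + x)/3. Substituting:
10x² + 180x = 0  ⟹  x² + 18x = 0
x = 0 or x = −18, giving (0, 24) and (−18, 18).
Chord length = distance between (0, 24) and (−18, 18) = √360 = 6√10.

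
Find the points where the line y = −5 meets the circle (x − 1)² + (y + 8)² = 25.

(−3, −5) and (5, −5)

Express y = −5 and substitute into the circle:
x² − 2x − 15 = 0
x = 5 or x = −3, giving (5, −5) and (−3, −5).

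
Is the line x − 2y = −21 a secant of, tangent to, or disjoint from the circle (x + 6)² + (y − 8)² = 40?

Centre (−6, 8), r² = 40. Distance² from centre to line = (−1)²/5 = 1/5.
Since d² < r², the line cuts the circle twice.

secant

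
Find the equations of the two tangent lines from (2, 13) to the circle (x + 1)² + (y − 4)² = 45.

x − 2y = −24 and 2x + y = 17

A line y − (13) = m(x − (2)) is tangent when its distance from (−1, 4) is 3√5:
(−3m − (−9))² = 45(m² + 1)
2m² + 3m − 2 = 0, so m = 1/2 or m = −2.
Through (2, 13) these give x − 2y = −24 and 2x + y = 17.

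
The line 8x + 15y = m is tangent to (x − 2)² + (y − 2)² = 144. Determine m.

m = −158 or m = 250

Tangency holds when the distance from the centre (2, 2) to the line equals the radius 12:
|8·2 + 15·2 − m| / √289 = 12
|m − (46)| = 12·17, so m = 250 or m = −158.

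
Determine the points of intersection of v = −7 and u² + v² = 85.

(−6, −7) and (6, −7)

From the line, v = −7. Substituting:
u² − 36 = 0
u = 6 or u = −6, giving (6, −7) and (−6, −7).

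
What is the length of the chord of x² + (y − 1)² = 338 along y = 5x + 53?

6√26

Centre (0, 1), r² = 338. Perpendicular distance d from centre to line = |52| / √26 = 52/√26.
Chord = 2√(r² − d²) = 2·√(234) = 6√26.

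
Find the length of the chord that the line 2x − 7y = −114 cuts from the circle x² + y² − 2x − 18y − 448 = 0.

The distance from (1, 9) to the line is 53/√53, and r² = 530.
Chord = 2√(r² − d²) = 2·√(477) = 6√53.

6√53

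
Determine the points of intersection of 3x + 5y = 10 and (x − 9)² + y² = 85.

From the line, y = (10 − 3x)/5. Substituting:
34x² − 510x = 0  ⟹  x² − 15x = 0
x = 15 or x = 0, giving (15, −7) and (0, 2).

(0, 2) and (15, −7)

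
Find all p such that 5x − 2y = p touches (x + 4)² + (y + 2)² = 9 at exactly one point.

p = −16 ± 3√29

For a tangent, require d(centre, line) = r = 3.
|5·(−4) − 2·(−2) − p| / √29 = 3
|p − (−16)| = 3√29.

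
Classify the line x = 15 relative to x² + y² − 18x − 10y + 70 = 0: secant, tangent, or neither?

d² = (1·9 + 0·5 − (15))² = 36; r² = 36.
Since d² = r², the line is tangent.

tangent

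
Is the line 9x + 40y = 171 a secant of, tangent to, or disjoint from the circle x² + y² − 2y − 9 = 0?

d² = (9·0 + 40·1 − (171))²/1681 = 17161/1681; r² = 10.
Since d² > r², the line lies outside the circle.

disjoint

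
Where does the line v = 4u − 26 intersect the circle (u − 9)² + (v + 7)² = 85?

Substitute v = 4u − 26:
17u² − 170u + 357 = 0  ⟹  u² − 10u + 21 = 0
u = 7 or u = 3, giving (7, 2) and (3, −14).

(3, −14) and (7, 2)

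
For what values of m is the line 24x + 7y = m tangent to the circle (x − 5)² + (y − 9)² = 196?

m = −167 or m = 533

Tangency holds when the distance from the centre (5, 9) to the line equals the radius 14:
|24·5 + 7·9 − m| / √625 = 14
|m − (183)| = 14·25, so m = 533 or m = −167.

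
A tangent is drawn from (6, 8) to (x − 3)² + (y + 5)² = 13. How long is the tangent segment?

The centre is (3, −5) and r = √13. The square of the distance from P to the centre is 9 + 169 = 178.
Power of the point: PT² = |PO|² − r² = 165, so PT = √165.

√165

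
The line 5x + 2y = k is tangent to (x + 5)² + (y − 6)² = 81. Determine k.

k = −13 ± 9√29

The line touches the circle iff its distance from (−5, 6) is 9:
|5·(−5) + 2·6 − k| / √29 = 9
|k − (−13)| = 9√29.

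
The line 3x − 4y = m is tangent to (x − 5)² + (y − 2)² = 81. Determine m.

m = −38 or m = 52

Tangency holds when the distance from the centre (5, 2) to the line equals the radius 9:
|3·5 − 4·2 − m| / √25 = 9
|m − (7)| = 9·5, so m = 52 or m = −38.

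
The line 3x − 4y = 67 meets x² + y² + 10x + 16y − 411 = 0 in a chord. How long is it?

40

Centre (−5, −8), r² = 500. Perpendicular distance d from centre to line = |−50| / √25 = 50/√25.
Chord = 2√(r² − d²) = 2·√(400) = 40.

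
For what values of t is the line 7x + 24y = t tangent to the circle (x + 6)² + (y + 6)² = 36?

The line touches the circle iff its distance from (−6, −6) is 6:
|7·(−6) + 24·(−6) − t| / √625 = 6
|t − (−186)| = 6·25, so t = −36 or t = −336.

t = −336 or t = −36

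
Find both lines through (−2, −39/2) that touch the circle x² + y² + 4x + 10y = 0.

A line y − (−39/2) = m(x − (−2)) is tangent when its distance from (−2, −5) is √29:
[m·(0) − (29/2)]² = 29(m² + 1)
4m² − 25 = 0, so m = −5/2 or m = 5/2.
With m = −5/2: 5x + 2y = −49. With m = 5/2: 5x − 2y = 29.

5x + 2y = −49 and 5x − 2y = 29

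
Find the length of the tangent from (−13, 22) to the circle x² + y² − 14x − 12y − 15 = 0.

2√139

With centre O = (7, 6), |OP|² = 656 and r² = 100.
Power of the point: PT² = |PO|² − r² = 556, so PT = 2√139.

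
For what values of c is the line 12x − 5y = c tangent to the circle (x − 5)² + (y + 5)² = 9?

Tangency holds when the distance from the centre (5, −5) to the line equals the radius 3:
|12·5 − 5·(−5) − c| / √169 = 3
|c − (85)| = 3·13, so c = 124 or c = 46.

c = 46 or c = 124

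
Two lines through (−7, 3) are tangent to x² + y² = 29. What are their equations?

5x + 2y = −29 and 2x − 5y = −29

Let a tangent through (−7, 3) have slope m. Its distance from (0, 0) must equal √29:
(7m − (−3))² = 29(m² + 1)
10m² + 21m − 10 = 0, so m = −5/2 or m = 2/5.
Through (−7, 3) these give 5x + 2y = −29 and 2x − 5y = −29.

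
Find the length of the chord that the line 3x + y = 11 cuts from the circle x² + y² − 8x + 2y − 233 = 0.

From the line, y = −3x + 11. Substituting:
10x² − 80x − 90 = 0  ⟹  x² − 8x − 9 = 0
x = 9 or x = −1, giving (9, −16) and (−1, 14).
|(9, −16) − (−1, 14)| = √((10)² + (−30)²) = 10√10.

10√10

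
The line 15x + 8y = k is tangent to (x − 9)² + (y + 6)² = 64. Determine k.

k = −49 or k = 223

For a tangent, require d(centre, line) = r = 8.
|15·9 + 8·(−6) − k| / √289 = 8
|k − (87)| = 8·17, so k = 223 or k = −49.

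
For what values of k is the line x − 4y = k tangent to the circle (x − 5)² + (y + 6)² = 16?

The line touches the circle iff its distance from (5, −6) is 4:
|1·5 − 4·(−6) − k| / √17 = 4
|k − (29)| = 4√17.

k = 29 ± 4√17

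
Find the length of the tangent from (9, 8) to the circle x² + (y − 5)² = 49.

Centre (0, 5), r² = 49. |PO|² = (9)² + (3)² = 90.
By the tangent–radius right angle, tangent length = √(|PO|² − r²) = √41.

√41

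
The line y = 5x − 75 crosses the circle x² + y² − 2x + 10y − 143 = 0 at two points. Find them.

(13, −10) and (14, −5)

From the line, y = 5x − 75. Substituting:
26x² − 702x + 4732 = 0  ⟹  x² − 27x + 182 = 0
x = 14 or x = 13, giving (14, −5) and (13, −10).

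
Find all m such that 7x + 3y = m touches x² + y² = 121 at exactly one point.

The line touches the circle iff its distance from (0, 0) is 11:
|7·0 + 3·0 − m| / √58 = 11
|m| = 11√58.

m = ±11√58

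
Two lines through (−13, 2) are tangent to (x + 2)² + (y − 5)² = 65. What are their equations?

Let a tangent through (−13, 2) have slope m. Its distance from (−2, 5) must equal √65:
[m·(11) − (3)]² = 65(m² + 1)
28m² − 33m − 28 = 0, so m = −4/7 or m = 7/4.
With m = −4/7: 4x + 7y = −38. With m = 7/4: 7x − 4y = −99.

4x + 7y = −38 and 7x − 4y = −99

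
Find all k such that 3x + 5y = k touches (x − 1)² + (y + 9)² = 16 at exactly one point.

k = −42 ± 4√34

For a tangent, require d(centre, line) = r = 4.
|3·1 + 5·(−9) − k| / √34 = 4
|k − (−42)| = 4√34.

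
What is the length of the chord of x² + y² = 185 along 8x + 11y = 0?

The distance from (0, 0) to the line is 0/√185, and r² = 185.
Chord = 2√(r² − d²) = 2·√(185) = 2√185.

2√185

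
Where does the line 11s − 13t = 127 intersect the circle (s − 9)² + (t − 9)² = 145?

(8, −3) and (21, 8)

Substitute t = (−127 + 11s)/13:
290s² − 8410s + 48720 = 0  ⟹  s² − 29s + 168 = 0
s = 21 or s = 8, giving (21, 8) and (8, −3).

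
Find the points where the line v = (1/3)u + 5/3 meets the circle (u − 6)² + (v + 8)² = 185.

(−5, 0) and (10, 5)

Substitute v = (5 + u)/3:
10u² − 50u − 500 = 0  ⟹  u² − 5u − 50 = 0
u = 10 or u = −5, giving (10, 5) and (−5, 0).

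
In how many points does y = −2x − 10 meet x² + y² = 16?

0

Substituting the line into the circle gives 5x² + 40x + 84 = 0.
Δ = 1600 − 1680 = −80.
No real roots: the line does not meet the circle.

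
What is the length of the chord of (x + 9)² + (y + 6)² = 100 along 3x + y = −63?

The distance from (−9, −6) to the line is 30/√10, and r² = 100.
Half the chord is √(r² − d²) = √(10), so the full chord is 2√10.

2√10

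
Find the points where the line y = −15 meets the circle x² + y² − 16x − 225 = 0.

(0, −15) and (16, −15)

Express y = −15 and substitute into the circle:
x² − 16x = 0
x = 16 or x = 0, giving (16, −15) and (0, −15).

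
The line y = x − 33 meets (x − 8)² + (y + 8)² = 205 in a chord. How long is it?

11√2

From the line, y = x − 33. Substituting:
2x² − 66x + 484 = 0  ⟹  x² − 33x + 242 = 0
x = 22 or x = 11, giving (22, −11) and (11, −22).
|(22, −11) − (11, −22)| = √((11)² + (11)²) = 11√2.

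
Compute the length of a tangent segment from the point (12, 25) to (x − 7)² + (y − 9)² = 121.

Centre (7, 9), r² = 121. |PO|² = (5)² + (16)² = 281.
By the tangent–radius right angle, tangent length = √(|PO|² − r²) = √160 = 4√10.

4√10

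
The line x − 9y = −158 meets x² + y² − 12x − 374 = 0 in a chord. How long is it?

2√82

The distance from (6, 0) to the line is 164/√82, and r² = 410.
Half the chord is √(r² − d²) = √(82), so the full chord is 2√82.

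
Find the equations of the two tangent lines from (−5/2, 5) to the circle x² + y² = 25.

Write the tangent as mx − y + (5 − m·(−5/2)) = 0 and set its distance from the centre to 5:
(5/2m − (−5))² = 25(m² + 1)
3m² − 4m = 0, so m = 4/3 or m = 0.
With m = 4/3: 4x − 3y = −25. With m = 0: y = 5.

4x − 3y = −25 and y = 5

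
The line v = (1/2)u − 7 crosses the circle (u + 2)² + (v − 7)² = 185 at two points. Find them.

From the line, v = (−14 + u)/2. Substituting:
5u² − 40u + 60 = 0  ⟹  u² − 8u + 12 = 0
u = 6 or u = 2, giving (6, −4) and (2, −6).

(2, −6) and (6, −4)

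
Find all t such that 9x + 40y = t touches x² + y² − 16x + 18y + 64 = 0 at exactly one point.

For a tangent, require d(centre, line) = r = 9.
|9·8 + 40·(−9) − t| / √1681 = 9
|t − (−288)| = 9·41, so t = 81 or t = −657.

t = −657 or t = 81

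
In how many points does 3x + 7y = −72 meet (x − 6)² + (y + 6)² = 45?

2

d² = (3·6 + 7·(−6) − (−72))²/58 = 1152/29; r² = 45.
Since d² < r², the line cuts the circle twice.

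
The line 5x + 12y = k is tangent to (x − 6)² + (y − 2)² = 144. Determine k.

k = −102 or k = 210

The line touches the circle iff its distance from (6, 2) is 12:
|5·6 + 12·2 − k| / √169 = 12
|k − (54)| = 12·13, so k = 210 or k = −102.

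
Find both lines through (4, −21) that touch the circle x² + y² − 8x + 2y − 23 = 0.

Write the tangent as mx − y + (−21 − m·(4)) = 0 and set its distance from the centre to 2√10:
(0m − (20))² = 40(m² + 1)
m² − 9 = 0, so m = 3 or m = −3.
Through (4, −21) these give 3x − y = 33 and 3x + y = −9.

3x − y = 33 and 3x + y = −9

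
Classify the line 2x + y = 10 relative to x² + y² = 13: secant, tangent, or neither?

Substituting the line into the circle gives 5x² − 40x + 87 = 0.
Discriminant = (−40)² − 4·5·(87) = −140 < 0.
No real roots: the line does not meet the circle.

neither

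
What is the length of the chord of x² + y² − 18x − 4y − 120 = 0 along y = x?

Centre (9, 2), r² = 205. Perpendicular distance d from centre to line = |7| / √2 = 7/√2.
Half the chord is √(r² − d²) = √(361/2), so the full chord is 19√2.

19√2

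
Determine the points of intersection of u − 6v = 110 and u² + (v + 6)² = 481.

Substitute v = (−110 + u)/6:
37u² − 148u − 11840 = 0  ⟹  u² − 4u − 320 = 0
u = 20 or u = −16, giving (20, −15) and (−16, −21).

(−16, −21) and (20, −15)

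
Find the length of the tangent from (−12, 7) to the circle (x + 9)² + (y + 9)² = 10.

Centre (−9, −9), r² = 10. |PO|² = (−3)² + (16)² = 265.
By the tangent–radius right angle, tangent length = √(|PO|² − r²) = √255.

√255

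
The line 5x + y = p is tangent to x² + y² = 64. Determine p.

Tangency holds when the distance from the centre (0, 0) to the line equals the radius 8:
|5·0 + 1·0 − p| / √26 = 8
|p| = 8√26.

p = ±8√26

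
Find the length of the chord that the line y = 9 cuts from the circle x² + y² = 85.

From the line, y = 9. Substituting:
x² − 4 = 0
x = 2 or x = −2, giving (2, 9) and (−2, 9).
Chord length = distance between (2, 9) and (−2, 9) = √16 = 4.

4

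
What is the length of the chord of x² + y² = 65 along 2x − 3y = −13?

Substitute y = (13 + 2x)/3:
13x² + 52x − 416 = 0  ⟹  x² + 4x − 32 = 0
x = 4 or x = −8, giving (4, 7) and (−8, −1).
|(4, 7) − (−8, −1)| = √((12)² + (8)²) = 4√13.

4√13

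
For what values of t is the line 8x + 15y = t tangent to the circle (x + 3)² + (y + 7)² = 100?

t = −299 or t = 41

The line touches the circle iff its distance from (−3, −7) is 10:
|8·(−3) + 15·(−7) − t| / √289 = 10
|t − (−129)| = 10·17, so t = 41 or t = −299.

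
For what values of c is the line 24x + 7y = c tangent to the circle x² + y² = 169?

c = −325 or c = 325

The line touches the circle iff its distance from (0, 0) is 13:
|24·0 + 7·0 − c| / √625 = 13
|c| = 13·25, so c = 325 or c = −325.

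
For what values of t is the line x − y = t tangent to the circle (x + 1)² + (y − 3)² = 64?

t = −4 ± 8√2

The line touches the circle iff its distance from (−1, 3) is 8:
|1·(−1) − 1·3 − t| / √2 = 8
|t − (−4)| = 8√2.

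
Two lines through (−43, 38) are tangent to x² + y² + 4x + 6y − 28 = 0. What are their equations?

4x + 5y = 18 and 5x + 4y = −63

Write the tangent as mx − y + (38 − m·(−43)) = 0 and set its distance from the centre to √41:
[m·(41) − (−41)]² = 41(m² + 1)
20m² + 41m + 20 = 0, so m = −4/5 or m = −5/4.
With m = −4/5: 4x + 5y = 18. With m = −5/4: 5x + 4y = −63.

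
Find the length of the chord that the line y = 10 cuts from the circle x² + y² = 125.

Express y = 10 and substitute into the circle:
x² − 25 = 0
x = 5 or x = −5, giving (5, 10) and (−5, 10).
Chord length = distance between (5, 10) and (−5, 10) = √100 = 10.

10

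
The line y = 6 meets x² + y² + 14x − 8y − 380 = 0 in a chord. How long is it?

Substitute y = 6:
x² + 14x − 392 = 0
x = 14 or x = −28, giving (14, 6) and (−28, 6).
Chord length = distance between (14, 6) and (−28, 6) = √1764 = 42.

42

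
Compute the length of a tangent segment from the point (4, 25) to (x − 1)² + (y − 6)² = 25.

With centre O = (1, 6), |OP|² = 370 and r² = 25.
The tangent meets the radius at right angles, so tangent² = |PO|² − r² = 370 − 25 = 345.

√345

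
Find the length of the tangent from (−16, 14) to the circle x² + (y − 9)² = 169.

Centre (0, 9), r² = 169. |PO|² = (−16)² + (5)² = 281.
The tangent meets the radius at right angles, so tangent² = |PO|² − r² = 281 − 169 = 112.

4√7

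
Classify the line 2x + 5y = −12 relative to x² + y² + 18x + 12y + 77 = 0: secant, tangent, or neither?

Substituting the line into the circle gives 29x² + 378x + 1349 = 0.
Discriminant = (378)² − 4·29·(1349) = −13600 < 0.
No real roots: the line does not meet the circle.

neither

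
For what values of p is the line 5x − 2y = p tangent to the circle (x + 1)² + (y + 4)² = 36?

p = 3 ± 6√29

Tangency holds when the distance from the centre (−1, −4) to the line equals the radius 6:
|5·(−1) − 2·(−4) − p| / √29 = 6
|p − (3)| = 6√29.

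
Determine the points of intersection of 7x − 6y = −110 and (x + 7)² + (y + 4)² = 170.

From the line, y = (110 + 7x)/6. Substituting:
85x² + 2380x + 13600 = 0  ⟹  x² + 28x + 160 = 0
x = −8 or x = −20, giving (−8, 9) and (−20, −5).

(−20, −5) and (−8, 9)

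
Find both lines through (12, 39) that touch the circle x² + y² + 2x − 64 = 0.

7x − 4y = −72 and 8x − y = 57

Write the tangent as mx − y + (39 − m·(12)) = 0 and set its distance from the centre to √65:
(−13m − (−39))² = 65(m² + 1)
4m² − 39m + 56 = 0, so m = 7/4 or m = 8.
With m = 7/4: 7x − 4y = −72. With m = 8: 8x − y = 57.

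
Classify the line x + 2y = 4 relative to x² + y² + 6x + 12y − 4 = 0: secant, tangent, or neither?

neither

Substituting the line into the circle gives 5x² − 8x + 96 = 0.
Δ = 64 − 1920 = −1856.
No real roots: the line does not meet the circle.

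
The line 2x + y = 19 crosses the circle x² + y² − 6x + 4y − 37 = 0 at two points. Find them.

From the line, y = −2x + 19. Substituting:
5x² − 90x + 400 = 0  ⟹  x² − 18x + 80 = 0
x = 10 or x = 8, giving (10, −1) and (8, 3).

(8, 3) and (10, −1)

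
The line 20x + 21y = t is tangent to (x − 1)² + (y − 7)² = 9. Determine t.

Tangency holds when the distance from the centre (1, 7) to the line equals the radius 3:
|20·1 + 21·7 − t| / √841 = 3
|t − (167)| = 3·29, so t = 254 or t = 80.

t = 80 or t = 254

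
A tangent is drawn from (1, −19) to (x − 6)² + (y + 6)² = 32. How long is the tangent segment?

9√2

The centre is (6, −6) and r = 4√2. The square of the distance from P to the centre is 25 + 169 = 194.
Power of the point: PT² = |PO|² − r² = 162, so PT = 9√2.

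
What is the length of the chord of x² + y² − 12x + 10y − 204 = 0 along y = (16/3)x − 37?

Centre (6, −5), r² = 265. Perpendicular distance d from centre to line = |0| / √265 = 0/√265.
Chord = 2√(r² − d²) = 2·√(265) = 2√265.

2√265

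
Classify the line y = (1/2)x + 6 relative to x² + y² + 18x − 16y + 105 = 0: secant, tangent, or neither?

secant

d² = (1·(−9) − 2·8 − (−12))²/5 = 169/5; r² = 40.
Since d² < r², the line cuts the circle twice.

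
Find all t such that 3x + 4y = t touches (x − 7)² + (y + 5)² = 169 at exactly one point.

Tangency holds when the distance from the centre (7, −5) to the line equals the radius 13:
|3·7 + 4·(−5) − t| / √25 = 13
|t − (1)| = 13·5, so t = 66 or t = −64.

t = −64 or t = 66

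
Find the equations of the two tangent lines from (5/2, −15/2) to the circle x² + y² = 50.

Write the tangent as mx − y + (−15/2 − m·(5/2)) = 0 and set its distance from the centre to 5√2:
[m·(−5/2) − (15/2)]² = 50(m² + 1)
7m² − 6m − 1 = 0, so m = −1/7 or m = 1.
With m = −1/7: x + 7y = −50. With m = 1: x − y = 10.

x + 7y = −50 and x − y = 10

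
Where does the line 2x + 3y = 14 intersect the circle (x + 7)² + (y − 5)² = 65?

From the line, y = (14 − 2x)/3. Substituting:
13x² + 130x − 143 = 0  ⟹  x² + 10x − 11 = 0
x = 1 or x = −11, giving (1, 4) and (−11, 12).

(−11, 12) and (1, 4)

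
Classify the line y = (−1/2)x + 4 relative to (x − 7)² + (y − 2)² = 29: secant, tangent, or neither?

Centre (7, 2), r² = 29. Distance² from centre to line = (3)²/5 = 9/5.
Since d² < r², the line cuts the circle twice.

secant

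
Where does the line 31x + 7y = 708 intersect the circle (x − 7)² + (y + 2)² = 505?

(19, 17) and (26, −14)

From the line, y = (708 − 31x)/7. Substituting:
1010x² − 45450x + 498940 = 0  ⟹  x² − 45x + 494 = 0
x = 26 or x = 19, giving (26, −14) and (19, 17).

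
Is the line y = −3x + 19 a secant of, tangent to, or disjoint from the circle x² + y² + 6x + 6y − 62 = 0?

disjoint

d² = (3·(−3) + 1·(−3) − (19))²/10 = 961/10; r² = 80.
Since d² > r², the line lies outside the circle.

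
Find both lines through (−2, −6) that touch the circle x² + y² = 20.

x − 2y = 10 and 2x + y = −10

A line y − (−6) = m(x − (−2)) is tangent when its distance from (0, 0) is 2√5:
[m·(2) − (6)]² = 20(m² + 1)
2m² + 3m − 2 = 0, so m = 1/2 or m = −2.
Through (−2, −6) these give x − 2y = 10 and 2x + y = −10.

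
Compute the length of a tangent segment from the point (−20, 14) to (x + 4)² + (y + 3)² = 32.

With centre O = (−4, −3), |OP|² = 545 and r² = 32.
The tangent meets the radius at right angles, so tangent² = |PO|² − r² = 545 − 32 = 513.

3√57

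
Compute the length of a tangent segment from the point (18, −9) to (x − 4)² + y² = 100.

√177

The centre is (4, 0) and r = 10. The square of the distance from P to the centre is 196 + 81 = 277.
Power of the point: PT² = |PO|² − r² = 177, so PT = √177.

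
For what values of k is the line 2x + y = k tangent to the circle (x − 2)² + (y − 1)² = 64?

The line touches the circle iff its distance from (2, 1) is 8:
|2·2 + 1·1 − k| / √5 = 8
|k − (5)| = 8√5.

k = 5 ± 8√5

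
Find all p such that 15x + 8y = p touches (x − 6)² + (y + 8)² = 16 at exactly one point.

p = −42 or p = 94

The line touches the circle iff its distance from (6, −8) is 4:
|15·6 + 8·(−8) − p| / √289 = 4
|p − (26)| = 4·17, so p = 94 or p = −42.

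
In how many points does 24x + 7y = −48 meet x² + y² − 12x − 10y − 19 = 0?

0

Substituting the line into the circle gives 625x² + 3396x + 4733 = 0.
Δ = 11532816 − 11832500 = −299684.
No real roots: the line does not meet the circle.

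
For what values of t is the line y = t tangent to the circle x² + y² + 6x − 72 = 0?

The line touches the circle iff its distance from (−3, 0) is 9:
|0·(−3) + 1·0 − t| / √1 = 9
|t| = 9, so t = 9 or t = −9.

t = −9 or t = 9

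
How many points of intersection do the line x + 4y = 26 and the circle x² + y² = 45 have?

2

Centre (0, 0), r² = 45. Distance² from centre to line = (−26)²/17 = 676/17.
Since d² < r², the line cuts the circle twice.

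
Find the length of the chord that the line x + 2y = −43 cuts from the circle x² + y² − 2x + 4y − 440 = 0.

10√5

Centre (1, −2), r² = 445. Perpendicular distance d from centre to line = |40| / √5 = 40/√5.
Half the chord is √(r² − d²) = √(125), so the full chord is 10√5.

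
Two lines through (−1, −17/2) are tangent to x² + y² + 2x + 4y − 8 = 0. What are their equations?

3x − 2y = 14 and 3x + 2y = −20

Let a tangent through (−1, −17/2) have slope m. Its distance from (−1, −2) must equal √13:
[m·(0) − (13/2)]² = 13(m² + 1)
4m² − 9 = 0, so m = 3/2 or m = −3/2.
With m = 3/2: 3x − 2y = 14. With m = −3/2: 3x + 2y = −20.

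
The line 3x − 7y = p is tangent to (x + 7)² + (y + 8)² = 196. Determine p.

Tangency holds when the distance from the centre (−7, −8) to the line equals the radius 14:
|3·(−7) − 7·(−8) − p| / √58 = 14
|p − (35)| = 14√58.

p = 35 ± 14√58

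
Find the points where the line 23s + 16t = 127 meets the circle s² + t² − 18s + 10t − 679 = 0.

(−7, 18) and (25, −28)

From the line, t = (127 − 23s)/16. Substituting:
785s² − 14130s − 137375 = 0  ⟹  s² − 18s − 175 = 0
s = 25 or s = −7, giving (25, −28) and (−7, 18).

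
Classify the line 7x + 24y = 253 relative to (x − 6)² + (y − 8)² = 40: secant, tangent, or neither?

secant

Substituting the line into the circle gives 625x² − 7766x + 1417 = 0.
Δ = 60310756 − 3542500 = 56768256.
Two real roots: the line is a secant.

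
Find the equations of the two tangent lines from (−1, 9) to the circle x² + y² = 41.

Write the tangent as mx − y + (9 − m·(−1)) = 0 and set its distance from the centre to √41:
(1m − (−9))² = 41(m² + 1)
20m² − 9m − 20 = 0, so m = −4/5 or m = 5/4.
Through (−1, 9) these give 4x + 5y = 41 and 5x − 4y = −41.

4x + 5y = 41 and 5x − 4y = −41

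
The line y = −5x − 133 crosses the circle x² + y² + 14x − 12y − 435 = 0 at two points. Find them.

Express y = −5x − 133 and substitute into the circle:
26x² + 1404x + 18850 = 0  ⟹  x² + 54x + 725 = 0
x = −25 or x = −29, giving (−25, −8) and (−29, 12).

(−29, 12) and (−25, −8)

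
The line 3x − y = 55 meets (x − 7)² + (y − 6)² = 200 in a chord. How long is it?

Express y = 3x − 55 and substitute into the circle:
10x² − 380x + 3570 = 0  ⟹  x² − 38x + 357 = 0
x = 21 or x = 17, giving (21, 8) and (17, −4).
Chord length = distance between (21, 8) and (17, −4) = √160 = 4√10.

4√10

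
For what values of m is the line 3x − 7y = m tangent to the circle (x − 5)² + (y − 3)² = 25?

The line touches the circle iff its distance from (5, 3) is 5:
|3·5 − 7·3 − m| / √58 = 5
|m − (−6)| = 5√58.

m = −6 ± 5√58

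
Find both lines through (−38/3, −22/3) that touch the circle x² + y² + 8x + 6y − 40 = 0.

4x + 7y = −102 and 8x − y = −94

A line y − (−22/3) = m(x − (−38/3)) is tangent when its distance from (−4, −3) is √65:
[m·(26/3) − (13/3)]² = 65(m² + 1)
7m² − 52m − 32 = 0, so m = −4/7 or m = 8.
With m = −4/7: 4x + 7y = −102. With m = 8: 8x − y = −94.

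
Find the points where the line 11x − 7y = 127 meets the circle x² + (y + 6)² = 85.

(2, −15) and (9, −4)

From the line, y = (−127 + 11x)/7. Substituting:
170x² − 1870x + 3060 = 0  ⟹  x² − 11x + 18 = 0
x = 9 or x = 2, giving (9, −4) and (2, −15).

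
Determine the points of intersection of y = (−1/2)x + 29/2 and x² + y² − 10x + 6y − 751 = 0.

(−11, 20) and (33, −2)

From the line, y = (29 − x)/2. Substituting:
5x² − 110x − 1815 = 0  ⟹  x² − 22x − 363 = 0
x = 33 or x = −11, giving (33, −2) and (−11, 20).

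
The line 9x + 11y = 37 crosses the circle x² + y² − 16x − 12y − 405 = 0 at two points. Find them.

(−13, 14) and (20, −13)

From the line, y = (37 − 9x)/11. Substituting:
202x² − 1414x − 52520 = 0  ⟹  x² − 7x − 260 = 0
x = 20 or x = −13, giving (20, −13) and (−13, 14).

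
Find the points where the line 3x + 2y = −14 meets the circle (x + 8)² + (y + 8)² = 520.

(−14, 14) and (10, −22)

Substitute y = (−14 − 3x)/2:
13x² + 52x − 1820 = 0  ⟹  x² + 4x − 140 = 0
x = 10 or x = −14, giving (10, −22) and (−14, 14).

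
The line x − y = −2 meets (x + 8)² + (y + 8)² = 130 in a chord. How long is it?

16√2

Centre (−8, −8), r² = 130. Perpendicular distance d from centre to line = |2| / √2 = 2/√2.
Chord = 2√(r² − d²) = 2·√(128) = 16√2.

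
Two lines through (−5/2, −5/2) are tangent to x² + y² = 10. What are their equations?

x + 3y = −10 and 3x + y = −10

A line y − (−5/2) = m(x − (−5/2)) is tangent when its distance from (0, 0) is √10:
[m·(5/2) − (5/2)]² = 10(m² + 1)
3m² + 10m + 3 = 0, so m = −1/3 or m = −3.
With m = −1/3: x + 3y = −10. With m = −3: 3x + y = −10.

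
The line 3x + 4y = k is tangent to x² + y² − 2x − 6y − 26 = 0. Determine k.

k = −15 or k = 45

Tangency holds when the distance from the centre (1, 3) to the line equals the radius 6:
|3·1 + 4·3 − k| / √25 = 6
|k − (15)| = 6·5, so k = 45 or k = −15.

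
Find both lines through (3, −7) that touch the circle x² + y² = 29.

A line y − (−7) = m(x − (3)) is tangent when its distance from (0, 0) is √29:
(−3m − (7))² = 29(m² + 1)
10m² − 21m − 10 = 0, so m = 5/2 or m = −2/5.
With m = 5/2: 5x − 2y = 29. With m = −2/5: 2x + 5y = −29.

5x − 2y = 29 and 2x + 5y = −29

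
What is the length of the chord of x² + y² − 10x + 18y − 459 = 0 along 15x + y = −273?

√226

The distance from (5, −9) to the line is 339/√226, and r² = 565.
Half the chord is √(r² − d²) = √(113/2), so the full chord is √226.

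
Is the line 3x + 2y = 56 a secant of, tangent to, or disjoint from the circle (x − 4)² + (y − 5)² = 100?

Substituting the line into the circle gives 13x² − 308x + 1780 = 0.
Discriminant = (−308)² − 4·13·(1780) = 2304 > 0.
Two real roots: the line is a secant.

secant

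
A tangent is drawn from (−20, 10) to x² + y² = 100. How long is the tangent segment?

Centre (0, 0), r² = 100. |PO|² = (−20)² + (10)² = 500.
Power of the point: PT² = |PO|² − r² = 400, so PT = 20.

20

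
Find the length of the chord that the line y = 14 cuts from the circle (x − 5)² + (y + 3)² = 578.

34

Centre (5, −3), r² = 578. Perpendicular distance d from centre to line = |−17| / √1 = 17.
Half the chord is √(r² − d²) = √(289), so the full chord is 34.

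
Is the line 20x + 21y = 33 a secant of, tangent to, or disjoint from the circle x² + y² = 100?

Substituting the line into the circle gives 841x² − 1320x − 43011 = 0.
Discriminant = (−1320)² − 4·841·(−43011) = 146431404 > 0.
Two real roots: the line is a secant.

secant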